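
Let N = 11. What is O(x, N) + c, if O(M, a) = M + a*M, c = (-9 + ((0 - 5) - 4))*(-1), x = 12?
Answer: 162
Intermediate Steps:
c = 18 (c = (-9 + (-5 - 4))*(-1) = (-9 - 9)*(-1) = -18*(-1) = 18)
O(M, a) = M + M*a
O(x, N) + c = 12*(1 + 11) + 18 = 12*12 + 18 = 144 + 18 = 162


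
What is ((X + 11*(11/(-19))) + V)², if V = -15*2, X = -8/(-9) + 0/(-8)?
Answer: 36808489/29241 ≈ 1258.8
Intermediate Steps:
X = 8/9 (X = -8*(-⅑) + 0*(-⅛) = 8/9 + 0 = 8/9 ≈ 0.88889)
V = -30
((X + 11*(11/(-19))) + V)² = ((8/9 + 11*(11/(-19))) - 30)² = ((8/9 + 11*(11*(-1/19))) - 30)² = ((8/9 + 11*(-11/19)) - 30)² = ((8/9 - 121/19) - 30)² = (-937/171 - 30)² = (-6067/171)² = 36808489/29241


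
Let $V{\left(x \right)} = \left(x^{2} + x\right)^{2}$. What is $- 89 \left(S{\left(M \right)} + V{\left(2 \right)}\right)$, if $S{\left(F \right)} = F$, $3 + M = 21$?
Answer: $-4806$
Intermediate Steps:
$M = 18$ ($M = -3 + 21 = 18$)
$V{\left(x \right)} = \left(x + x^{2}\right)^{2}$
$- 89 \left(S{\left(M \right)} + V{\left(2 \right)}\right) = - 89 \left(18 + 2^{2} \left(1 + 2\right)^{2}\right) = - 89 \left(18 + 4 \cdot 3^{2}\right) = - 89 \left(18 + 4 \cdot 9\right) = - 89 \left(18 + 36\right) = \left(-89\right) 54 = -4806$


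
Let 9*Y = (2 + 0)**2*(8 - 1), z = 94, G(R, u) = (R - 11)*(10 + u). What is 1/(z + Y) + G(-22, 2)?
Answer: -346095/874 ≈ -395.99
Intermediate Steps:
G(R, u) = (-11 + R)*(10 + u)
Y = 28/9 (Y = ((2 + 0)**2*(8 - 1))/9 = (2**2*7)/9 = (4*7)/9 = (1/9)*28 = 28/9 ≈ 3.1111)
1/(z + Y) + G(-22, 2) = 1/(94 + 28/9) + (-110 - 11*2 + 10*(-22) - 22*2) = 1/(874/9) + (-110 - 22 - 220 - 44) = 9/874 - 396 = -346095/874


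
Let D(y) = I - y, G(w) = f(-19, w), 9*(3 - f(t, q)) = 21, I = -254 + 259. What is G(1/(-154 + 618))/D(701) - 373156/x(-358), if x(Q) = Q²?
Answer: -97425757/33450804 ≈ -2.9125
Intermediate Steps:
I = 5
f(t, q) = ⅔ (f(t, q) = 3 - ⅑*21 = 3 - 7/3 = ⅔)
G(w) = ⅔
D(y) = 5 - y
G(1/(-154 + 618))/D(701) - 373156/x(-358) = 2/(3*(5 - 1*701)) - 373156/((-358)²) = 2/(3*(5 - 701)) - 373156/128164 = (⅔)/(-696) - 373156*1/128164 = (⅔)*(-1/696) - 93289/32041 = -1/1044 - 93289/32041 = -97425757/33450804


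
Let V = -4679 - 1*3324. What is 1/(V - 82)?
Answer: -1/8085 ≈ -0.00012369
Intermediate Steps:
V = -8003 (V = -4679 - 3324 = -8003)
1/(V - 82) = 1/(-8003 - 82) = 1/(-8085) = -1/8085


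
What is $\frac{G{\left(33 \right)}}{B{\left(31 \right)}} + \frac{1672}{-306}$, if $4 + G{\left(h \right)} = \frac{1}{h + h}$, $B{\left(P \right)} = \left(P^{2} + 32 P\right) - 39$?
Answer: $- \frac{11738567}{2147508} \approx -5.4661$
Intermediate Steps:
$B{\left(P \right)} = -39 + P^{2} + 32 P$
$G{\left(h \right)} = -4 + \frac{1}{2 h}$ ($G{\left(h \right)} = -4 + \frac{1}{h + h} = -4 + \frac{1}{2 h}$)
$\frac{G{\left(33 \right)}}{B{\left(31 \right)}} + \frac{1672}{-306} = \frac{-4 + \frac{1}{2 \cdot 33}}{-39 + 31^{2} + 32 \cdot 31} + \frac{1672}{-306} = \frac{-4 + \frac{1}{2} \cdot \frac{1}{33}}{-39 + 961 + 992} + 1672 \left(- \frac{1}{306}\right) = \frac{-4 + \frac{1}{66}}{1914} - \frac{836}{153} = \left(- \frac{263}{66}\right) \frac{1}{1914} - \frac{836}{153} = - \frac{263}{126324} - \frac{836}{153} = - \frac{11738567}{2147508}$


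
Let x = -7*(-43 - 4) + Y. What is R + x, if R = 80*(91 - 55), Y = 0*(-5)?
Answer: 3209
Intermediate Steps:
Y = 0
x = 329 (x = -7*(-43 - 4) + 0 = -7*(-47) + 0 = 329 + 0 = 329)
R = 2880 (R = 80*36 = 2880)
R + x = 2880 + 329 = 3209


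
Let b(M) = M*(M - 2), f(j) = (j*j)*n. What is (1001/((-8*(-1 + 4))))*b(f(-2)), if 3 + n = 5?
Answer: -2002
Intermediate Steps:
n = 2 (n = -3 + 5 = 2)
f(j) = 2*j² (f(j) = (j*j)*2 = j²*2 = 2*j²)
b(M) = M*(-2 + M)
(1001/((-8*(-1 + 4))))*b(f(-2)) = (1001/((-8*(-1 + 4))))*((2*(-2)²)*(-2 + 2*(-2)²)) = (1001/((-8*3)))*((2*4)*(-2 + 2*4)) = (1001/(-24))*(8*(-2 + 8)) = (1001*(-1/24))*(8*6) = -1001/24*48 = -2002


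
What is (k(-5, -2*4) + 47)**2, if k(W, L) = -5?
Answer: 1764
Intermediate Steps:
(k(-5, -2*4) + 47)**2 = (-5 + 47)**2 = 42**2 = 1764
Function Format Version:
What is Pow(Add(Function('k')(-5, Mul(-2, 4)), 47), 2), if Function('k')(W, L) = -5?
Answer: 1764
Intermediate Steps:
Pow(Add(Function('k')(-5, Mul(-2, 4)), 47), 2) = Pow(Add(-5, 47), 2) = Pow(42, 2) = 1764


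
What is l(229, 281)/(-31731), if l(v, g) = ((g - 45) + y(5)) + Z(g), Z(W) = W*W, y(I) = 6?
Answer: -26401/10577 ≈ -2.4961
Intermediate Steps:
Z(W) = W²
l(v, g) = -39 + g + g² (l(v, g) = ((g - 45) + 6) + g² = ((-45 + g) + 6) + g² = (-39 + g) + g² = -39 + g + g²)
l(229, 281)/(-31731) = (-39 + 281 + 281²)/(-31731) = (-39 + 281 + 78961)*(-1/31731) = 79203*(-1/31731) = -26401/10577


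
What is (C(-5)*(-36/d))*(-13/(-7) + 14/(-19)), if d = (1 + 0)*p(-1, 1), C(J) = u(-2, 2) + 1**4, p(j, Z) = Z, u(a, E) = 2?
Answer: -16092/133 ≈ -120.99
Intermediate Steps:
C(J) = 3 (C(J) = 2 + 1**4 = 2 + 1 = 3)
d = 1 (d = (1 + 0)*1 = 1*1 = 1)
(C(-5)*(-36/d))*(-13/(-7) + 14/(-19)) = (3*(-36/1))*(-13/(-7) + 14/(-19)) = (3*(-36*1))*(-13*(-1/7) + 14*(-1/19)) = (3*(-36))*(13/7 - 14/19) = -108*149/133 = -16092/133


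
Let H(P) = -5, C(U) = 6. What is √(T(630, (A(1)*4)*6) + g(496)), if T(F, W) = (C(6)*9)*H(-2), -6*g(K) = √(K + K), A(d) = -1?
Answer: √(-2430 - 6*√62)/3 ≈ 16.591*I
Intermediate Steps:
g(K) = -√2*√K/6 (g(K) = -√(K + K)/6 = -√2*√K/6)
T(F, W) = -270 (T(F, W) = (6*9)*(-5) = 54*(-5) = -270)
√(T(630, (A(1)*4)*6) + g(496)) = √(-270 - √2*√496/6) = √(-270 - √2*4*√31/6) = √(-270 - 2*√62/3)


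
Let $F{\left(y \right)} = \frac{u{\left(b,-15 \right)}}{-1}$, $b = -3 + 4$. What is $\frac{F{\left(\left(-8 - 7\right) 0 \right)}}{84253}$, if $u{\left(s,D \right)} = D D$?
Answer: $- \frac{225}{84253} \approx -0.0026705$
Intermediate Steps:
$b = 1$
$u{\left(s,D \right)} = D^{2}$
$F{\left(y \right)} = -225$ ($F{\left(y \right)} = \frac{\left(-15\right)^{2}}{-1} = 225 \left(-1\right) = -225$)
$\frac{F{\left(\left(-8 - 7\right) 0 \right)}}{84253} = - \frac{225}{84253}$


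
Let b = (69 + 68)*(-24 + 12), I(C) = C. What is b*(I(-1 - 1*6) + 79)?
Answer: -118368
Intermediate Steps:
b = -1644 (b = 137*(-12) = -1644)
b*(I(-1 - 1*6) + 79) = -1644*((-1 - 1*6) + 79) = -1644*((-1 - 6) + 79) = -1644*(-7 + 79) = -1644*72 = -118368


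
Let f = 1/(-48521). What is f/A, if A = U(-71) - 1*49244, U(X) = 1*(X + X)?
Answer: 1/2396258106 ≈ 4.1732e-10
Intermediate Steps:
f = -1/48521 ≈ -2.0610e-5
U(X) = 2*X (U(X) = 1*(2*X) = 2*X)
A = -49386 (A = 2*(-71) - 1*49244 = -142 - 49244 = -49386)
f/A = -1/48521/(-49386) = -1/48521*(-1/49386) = 1/2396258106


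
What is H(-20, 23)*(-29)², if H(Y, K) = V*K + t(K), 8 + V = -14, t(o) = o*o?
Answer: 19343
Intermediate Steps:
t(o) = o²
V = -22 (V = -8 - 14 = -22)
H(Y, K) = K² - 22*K (H(Y, K) = -22*K + K² = K² - 22*K)
H(-20, 23)*(-29)² = (23*(-22 + 23))*(-29)² = (23*1)*841 = 23*841 = 19343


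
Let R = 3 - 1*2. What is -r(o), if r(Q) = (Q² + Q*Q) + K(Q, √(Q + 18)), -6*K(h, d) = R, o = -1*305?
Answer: -1116299/6 ≈ -1.8605e+5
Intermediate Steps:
o = -305
R = 1 (R = 3 - 2 = 1)
K(h, d) = -⅙ (K(h, d) = -⅙*1 = -⅙)
r(Q) = -⅙ + 2*Q² (r(Q) = (Q² + Q*Q) - ⅙ = (Q² + Q²) - ⅙ = 2*Q² - ⅙ = -⅙ + 2*Q²)
-r(o) = -(-⅙ + 2*(-305)²) = -(-⅙ + 2*93025) = -(-⅙ + 186050) = -1*1116299/6 = -1116299/6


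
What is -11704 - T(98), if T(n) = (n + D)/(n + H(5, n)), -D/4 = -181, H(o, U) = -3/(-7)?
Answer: -8069810/689 ≈ -11712.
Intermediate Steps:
H(o, U) = 3/7 (H(o, U) = -3*(-⅐) = 3/7)
D = 724 (D = -4*(-181) = 724)
T(n) = (724 + n)/(3/7 + n) (T(n) = (n + 724)/(n + 3/7) = (724 + n)/(3/7 + n))
-11704 - T(98) = -11704 - 7*(724 + 98)/(3 + 7*98) = -11704 - 7*822/(3 + 686) = -11704 - 7*822/689 = -11704 - 1*5754/689 = -11704 - 5754/689 = -8069810/689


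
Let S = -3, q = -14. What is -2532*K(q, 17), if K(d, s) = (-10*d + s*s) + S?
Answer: -1078632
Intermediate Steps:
K(d, s) = -3 + s² - 10*d (K(d, s) = (-10*d + s*s) - 3 = (-10*d + s²) - 3 = (s² - 10*d) - 3 = -3 + s² - 10*d)
-2532*K(q, 17) = -2532*(-3 + 17² - 10*(-14)) = -2532*(-3 + 289 + 140) = -2532*426 = -1078632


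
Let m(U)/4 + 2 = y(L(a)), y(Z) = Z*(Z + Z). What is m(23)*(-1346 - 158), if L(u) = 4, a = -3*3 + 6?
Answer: -180480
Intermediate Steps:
a = -3 (a = -9 + 6 = -3)
y(Z) = 2*Z² (y(Z) = Z*(2*Z) = 2*Z²)
m(U) = 120 (m(U) = -8 + 4*(2*4²) = -8 + 4*(2*16) = -8 + 4*32 = -8 + 128 = 120)
m(23)*(-1346 - 158) = 120*(-1346 - 158) = 120*(-1504) = -180480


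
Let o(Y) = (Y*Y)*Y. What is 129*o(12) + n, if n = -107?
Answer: 222805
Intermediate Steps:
o(Y) = Y³ (o(Y) = Y²*Y = Y³)
129*o(12) + n = 129*12³ - 107 = 129*1728 - 107 = 222912 - 107 = 222805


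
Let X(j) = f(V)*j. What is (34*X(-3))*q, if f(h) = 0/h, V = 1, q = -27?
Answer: 0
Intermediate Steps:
f(h) = 0
X(j) = 0 (X(j) = 0*j = 0)
(34*X(-3))*q = (34*0)*(-27) = 0*(-27) = 0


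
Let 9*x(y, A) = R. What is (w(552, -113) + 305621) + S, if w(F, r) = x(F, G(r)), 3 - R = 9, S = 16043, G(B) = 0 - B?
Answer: 964990/3 ≈ 3.2166e+5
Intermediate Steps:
G(B) = -B
R = -6 (R = 3 - 1*9 = 3 - 9 = -6)
x(y, A) = -⅔ (x(y, A) = (⅑)*(-6) = -⅔)
w(F, r) = -⅔
(w(552, -113) + 305621) + S = (-⅔ + 305621) + 16043 = 916861/3 + 16043 = 964990/3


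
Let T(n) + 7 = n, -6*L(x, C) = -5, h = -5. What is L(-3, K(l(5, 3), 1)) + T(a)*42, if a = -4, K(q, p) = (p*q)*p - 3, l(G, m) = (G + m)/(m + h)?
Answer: -2767/6 ≈ -461.17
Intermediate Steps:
l(G, m) = (G + m)/(-5 + m) (l(G, m) = (G + m)/(m - 5) = (G + m)/(-5 + m))
K(q, p) = -3 + q*p² (K(q, p) = q*p² - 3 = -3 + q*p²)
L(x, C) = ⅚ (L(x, C) = -⅙*(-5) = ⅚)
T(n) = -7 + n
L(-3, K(l(5, 3), 1)) + T(a)*42 = ⅚ + (-7 - 4)*42 = ⅚ - 11*42 = ⅚ - 462 = -2767/6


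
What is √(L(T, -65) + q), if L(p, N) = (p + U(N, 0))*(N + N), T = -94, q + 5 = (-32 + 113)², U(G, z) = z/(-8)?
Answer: 2*√4694 ≈ 137.03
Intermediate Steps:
U(G, z) = -z/8 (U(G, z) = z*(-⅛) = -z/8)
q = 6556 (q = -5 + (-32 + 113)² = -5 + 81² = -5 + 6561 = 6556)
L(p, N) = 2*N*p (L(p, N) = (p - ⅛*0)*(N + N) = (p + 0)*(2*N) = p*(2*N) = 2*N*p)
√(L(T, -65) + q) = √(2*(-65)*(-94) + 6556) = √(12220 + 6556) = √18776 = 2*√4694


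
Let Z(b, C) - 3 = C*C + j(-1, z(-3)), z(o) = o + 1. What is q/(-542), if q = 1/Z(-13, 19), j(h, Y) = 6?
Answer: -1/200540 ≈ -4.9865e-6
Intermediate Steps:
z(o) = 1 + o
Z(b, C) = 9 + C**2 (Z(b, C) = 3 + (C*C + 6) = 3 + (C**2 + 6) = 3 + (6 + C**2) = 9 + C**2)
q = 1/370 (q = 1/(9 + 19**2) = 1/(9 + 361) = 1/370 ≈ 0.0027027)
q/(-542) = (1/370)/(-542) = (1/370)*(-1/542) = -1/200540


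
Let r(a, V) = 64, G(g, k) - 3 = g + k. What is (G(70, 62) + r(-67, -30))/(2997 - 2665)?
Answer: 199/332 ≈ 0.59940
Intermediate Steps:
G(g, k) = 3 + g + k (G(g, k) = 3 + (g + k) = 3 + g + k)
(G(70, 62) + r(-67, -30))/(2997 - 2665) = ((3 + 70 + 62) + 64)/(2997 - 2665) = (135 + 64)/332 = 199*(1/332) = 199/332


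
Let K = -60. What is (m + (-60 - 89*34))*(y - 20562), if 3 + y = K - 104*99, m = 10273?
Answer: -222229227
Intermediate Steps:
y = -10359 (y = -3 + (-60 - 104*99) = -3 + (-60 - 10296) = -3 - 10356 = -10359)
(m + (-60 - 89*34))*(y - 20562) = (10273 + (-60 - 89*34))*(-10359 - 20562) = (10273 + (-60 - 3026))*(-30921) = (10273 - 3086)*(-30921) = 7187*(-30921) = -222229227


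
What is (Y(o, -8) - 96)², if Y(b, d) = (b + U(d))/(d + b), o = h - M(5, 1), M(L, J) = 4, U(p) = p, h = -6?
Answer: 9025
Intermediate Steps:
o = -10 (o = -6 - 1*4 = -6 - 4 = -10)
Y(b, d) = 1 (Y(b, d) = (b + d)/(d + b) = (b + d)/(b + d) = 1)
(Y(o, -8) - 96)² = (1 - 96)² = (-95)² = 9025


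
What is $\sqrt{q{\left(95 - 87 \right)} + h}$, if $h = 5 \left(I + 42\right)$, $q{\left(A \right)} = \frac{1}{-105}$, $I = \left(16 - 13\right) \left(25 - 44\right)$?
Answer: $\frac{2 i \sqrt{206745}}{105} \approx 8.6608 i$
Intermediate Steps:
$I = -57$ ($I = 3 \left(-19\right) = -57$)
$q{\left(A \right)} = - \frac{1}{105}$
$h = -75$ ($h = 5 \left(-57 + 42\right) = 5 \left(-15\right) = -75$)
$\sqrt{q{\left(95 - 87 \right)} + h} = \sqrt{- \frac{1}{105} - 75} = \sqrt{- \frac{7876}{105}} = \frac{2 i \sqrt{206745}}{105}$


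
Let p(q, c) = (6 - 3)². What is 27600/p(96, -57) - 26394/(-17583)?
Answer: 53947594/17583 ≈ 3068.2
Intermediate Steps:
p(q, c) = 9 (p(q, c) = 3² = 9)
27600/p(96, -57) - 26394/(-17583) = 27600/9 - 26394/(-17583) = 27600*(⅑) - 26394*(-1/17583) = 9200/3 + 8798/5861 = 53947594/17583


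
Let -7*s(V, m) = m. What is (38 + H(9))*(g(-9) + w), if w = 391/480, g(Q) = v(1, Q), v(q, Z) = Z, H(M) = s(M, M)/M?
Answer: -208237/672 ≈ -309.88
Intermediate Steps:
s(V, m) = -m/7
H(M) = -1/7 (H(M) = (-M/7)/M = -1/7)
g(Q) = Q
w = 391/480 (w = 391*(1/480) = 391/480 ≈ 0.81458)
(38 + H(9))*(g(-9) + w) = (38 - 1/7)*(-9 + 391/480) = (265/7)*(-3929/480) = -208237/672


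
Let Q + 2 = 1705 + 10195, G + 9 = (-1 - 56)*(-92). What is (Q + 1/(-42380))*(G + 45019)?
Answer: 12669969104353/21190 ≈ 5.9792e+8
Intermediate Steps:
G = 5235 (G = -9 + (-1 - 56)*(-92) = -9 - 57*(-92) = -9 + 5244 = 5235)
Q = 11898 (Q = -2 + (1705 + 10195) = -2 + 11900 = 11898)
(Q + 1/(-42380))*(G + 45019) = (11898 + 1/(-42380))*(5235 + 45019) = (11898 - 1/42380)*50254 = (504237239/42380)*50254 = 12669969104353/21190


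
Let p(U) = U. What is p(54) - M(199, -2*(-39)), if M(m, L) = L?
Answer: -24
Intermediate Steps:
p(54) - M(199, -2*(-39)) = 54 - (-2)*(-39) = 54 - 1*78 = 54 - 78 = -24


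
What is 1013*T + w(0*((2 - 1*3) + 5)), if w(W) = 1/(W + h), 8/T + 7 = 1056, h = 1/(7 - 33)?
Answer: -19170/1049 ≈ -18.275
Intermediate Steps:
h = -1/26 (h = 1/(-26) = -1/26 ≈ -0.038462)
T = 8/1049 (T = 8/(-7 + 1056) = 8/1049 ≈ 0.0076263)
w(W) = 1/(-1/26 + W) (w(W) = 1/(W - 1/26) = 1/(-1/26 + W))
1013*T + w(0*((2 - 1*3) + 5)) = 1013*(8/1049) + 26/(-1 + 26*(0*((2 - 1*3) + 5))) = 8104/1049 + 26/(-1 + 26*(0*((2 - 3) + 5))) = 8104/1049 + 26/(-1 + 26*(0*(-1 + 5))) = 8104/1049 + 26/(-1 + 26*(0*4)) = 8104/1049 + 26/(-1 + 26*0) = 8104/1049 + 26/(-1 + 0) = 8104/1049 + 26/(-1) = 8104/1049 + 26*(-1) = 8104/1049 - 26 = -19170/1049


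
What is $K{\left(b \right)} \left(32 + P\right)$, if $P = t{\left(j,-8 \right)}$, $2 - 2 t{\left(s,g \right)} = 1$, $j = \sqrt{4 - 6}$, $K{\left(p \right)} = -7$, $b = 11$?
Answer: $- \frac{455}{2} \approx -227.5$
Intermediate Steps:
$j = i \sqrt{2}$ ($j = \sqrt{-2} = i \sqrt{2} \approx 1.4142 i$)
$t{\left(s,g \right)} = \frac{1}{2}$ ($t{\left(s,g \right)} = 1 - \frac{1}{2} = \frac{1}{2}$)
$P = \frac{1}{2} \approx 0.5$
$K{\left(b \right)} \left(32 + P\right) = - 7 \left(32 + \frac{1}{2}\right) = \left(-7\right) \frac{65}{2} = - \frac{455}{2}$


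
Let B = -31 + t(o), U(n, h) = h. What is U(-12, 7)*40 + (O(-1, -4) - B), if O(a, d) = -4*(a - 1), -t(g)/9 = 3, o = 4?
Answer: 346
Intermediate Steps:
t(g) = -27 (t(g) = -9*3 = -27)
O(a, d) = 4 - 4*a (O(a, d) = -4*(-1 + a) = 4 - 4*a)
B = -58 (B = -31 - 27 = -58)
U(-12, 7)*40 + (O(-1, -4) - B) = 7*40 + ((4 - 4*(-1)) - 1*(-58)) = 280 + ((4 + 4) + 58) = 280 + (8 + 58) = 280 + 66 = 346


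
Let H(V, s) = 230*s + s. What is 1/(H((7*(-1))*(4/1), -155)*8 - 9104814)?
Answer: -1/9391254 ≈ -1.0648e-7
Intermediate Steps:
H(V, s) = 231*s
1/(H((7*(-1))*(4/1), -155)*8 - 9104814) = 1/((231*(-155))*8 - 9104814) = 1/(-35805*8 - 9104814) = 1/(-286440 - 9104814) = 1/(-9391254) = -1/9391254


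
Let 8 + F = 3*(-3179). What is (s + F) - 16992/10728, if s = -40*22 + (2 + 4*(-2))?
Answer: -1554455/149 ≈ -10433.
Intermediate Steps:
F = -9545 (F = -8 + 3*(-3179) = -8 - 9537 = -9545)
s = -886 (s = -880 + (2 - 8) = -880 - 6 = -886)
(s + F) - 16992/10728 = (-886 - 9545) - 16992/10728 = -10431 - 16992*1/10728 = -10431 - 236/149 = -1554455/149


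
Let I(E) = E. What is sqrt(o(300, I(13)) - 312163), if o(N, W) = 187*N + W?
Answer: 15*I*sqrt(1138) ≈ 506.01*I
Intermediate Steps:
o(N, W) = W + 187*N
sqrt(o(300, I(13)) - 312163) = sqrt((13 + 187*300) - 312163) = sqrt((13 + 56100) - 312163) = sqrt(56113 - 312163) = sqrt(-256050) = 15*I*sqrt(1138)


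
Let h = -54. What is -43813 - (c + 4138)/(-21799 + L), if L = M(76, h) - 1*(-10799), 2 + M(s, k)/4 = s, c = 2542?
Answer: -58620959/1338 ≈ -43812.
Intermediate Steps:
M(s, k) = -8 + 4*s
L = 11095 (L = (-8 + 4*76) - 1*(-10799) = (-8 + 304) + 10799 = 296 + 10799 = 11095)
-43813 - (c + 4138)/(-21799 + L) = -43813 - (2542 + 4138)/(-21799 + 11095) = -43813 - 6680/(-10704) = -43813 - 6680*(-1)/10704 = -43813 - 1*(-835/1338) = -43813 + 835/1338 = -58620959/1338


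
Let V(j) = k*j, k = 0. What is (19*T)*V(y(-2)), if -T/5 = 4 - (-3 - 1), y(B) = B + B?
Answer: 0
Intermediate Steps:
y(B) = 2*B
V(j) = 0 (V(j) = 0*j = 0)
T = -40 (T = -5*(4 - (-3 - 1)) = -5*(4 - 1*(-4)) = -5*(4 + 4) = -5*8 = -40)
(19*T)*V(y(-2)) = (19*(-40))*0 = -760*0 = 0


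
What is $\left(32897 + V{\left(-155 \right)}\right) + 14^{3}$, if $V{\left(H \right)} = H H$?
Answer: $59666$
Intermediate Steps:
$V{\left(H \right)} = H^{2}$
$\left(32897 + V{\left(-155 \right)}\right) + 14^{3} = \left(32897 + \left(-155\right)^{2}\right) + 14^{3} = \left(32897 + 24025\right) + 2744 = 56922 + 2744 = 59666$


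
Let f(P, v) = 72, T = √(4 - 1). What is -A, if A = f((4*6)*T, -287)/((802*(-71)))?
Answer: 36/28471 ≈ 0.0012644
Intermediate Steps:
T = √3 ≈ 1.7320
A = -36/28471 (A = 72/((802*(-71))) = 72/(-56942) = 72*(-1/56942) = -36/28471 ≈ -0.0012644)
-A = -1*(-36/28471) = 36/28471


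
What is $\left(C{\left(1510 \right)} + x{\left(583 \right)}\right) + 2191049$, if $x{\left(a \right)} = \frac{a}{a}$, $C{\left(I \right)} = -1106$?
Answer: $2189944$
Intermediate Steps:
$x{\left(a \right)} = 1$
$\left(C{\left(1510 \right)} + x{\left(583 \right)}\right) + 2191049 = \left(-1106 + 1\right) + 2191049 = -1105 + 2191049 = 2189944$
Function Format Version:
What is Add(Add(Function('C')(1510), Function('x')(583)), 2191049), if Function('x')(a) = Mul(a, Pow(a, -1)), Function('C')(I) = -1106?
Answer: 2189944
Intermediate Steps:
Function('x')(a) = 1
Add(Add(Function('C')(1510), Function('x')(583)), 2191049) = Add(Add(-1106, 1), 2191049) = Add(-1105, 2191049) = 2189944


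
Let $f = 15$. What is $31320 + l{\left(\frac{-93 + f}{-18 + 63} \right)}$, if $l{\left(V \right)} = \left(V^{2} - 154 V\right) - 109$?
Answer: $\frac{7083211}{225} \approx 31481.0$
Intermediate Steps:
$l{\left(V \right)} = -109 + V^{2} - 154 V$
$31320 + l{\left(\frac{-93 + f}{-18 + 63} \right)} = 31320 - \left(109 - \frac{\left(-93 + 15\right)^{2}}{\left(-18 + 63\right)^{2}} + \frac{154 \left(-93 + 15\right)}{-18 + 63}\right) = 31320 - \left(109 - \frac{676}{225} + 154 \left(-78\right) \frac{1}{45}\right) = 31320 - \left(- \frac{2369}{15} - \frac{676}{225}\right) = 31320 + \left(-109 + \frac{676}{225} + \frac{4004}{15}\right) = 31320 + \frac{36211}{225} = \frac{7083211}{225}$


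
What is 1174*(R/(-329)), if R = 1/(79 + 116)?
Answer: -1174/64155 ≈ -0.018299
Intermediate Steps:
R = 1/195 ≈ 0.0051282
1174*(R/(-329)) = 1174*((1/195)/(-329)) = 1174*((1/195)*(-1/329)) = 1174*(-1/64155) = -1174/64155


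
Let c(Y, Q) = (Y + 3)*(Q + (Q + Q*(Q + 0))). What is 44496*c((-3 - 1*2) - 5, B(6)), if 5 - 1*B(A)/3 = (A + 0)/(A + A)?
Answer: -65175516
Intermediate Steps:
B(A) = 27/2 (B(A) = 15 - 3*(A + 0)/(A + A) = 15 - 3*A/(2*A) = 15 - 3*A*1/(2*A) = 15 - 3*½ = 15 - 3/2 = 27/2)
c(Y, Q) = (3 + Y)*(Q² + 2*Q) (c(Y, Q) = (3 + Y)*(Q + (Q + Q*Q)) = (3 + Y)*(Q + (Q + Q²)) = (3 + Y)*(Q² + 2*Q))
44496*c((-3 - 1*2) - 5, B(6)) = 44496*(27*(6 + 2*((-3 - 1*2) - 5) + 3*(27/2) + 27*((-3 - 1*2) - 5)/2)/2) = 44496*(27*(6 + 2*((-3 - 2) - 5) + 81/2 + 27*((-3 - 2) - 5)/2)/2) = 44496*(27*(6 + 2*(-5 - 5) + 81/2 + 27*(-5 - 5)/2)/2) = 44496*(27*(6 + 2*(-10) + 81/2 + (27/2)*(-10))/2) = 44496*(27*(6 - 20 + 81/2 - 135)/2) = 44496*((27/2)*(-217/2)) = 44496*(-5859/4) = -65175516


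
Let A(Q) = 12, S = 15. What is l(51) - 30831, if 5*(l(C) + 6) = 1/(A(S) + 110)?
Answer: -18810569/610 ≈ -30837.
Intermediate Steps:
l(C) = -3659/610 (l(C) = -6 + 1/(5*(12 + 110)) = -6 + (⅕)/122 = -6 + (⅕)*(1/122) = -6 + 1/610 = -3659/610)
l(51) - 30831 = -3659/610 - 30831 = -18810569/610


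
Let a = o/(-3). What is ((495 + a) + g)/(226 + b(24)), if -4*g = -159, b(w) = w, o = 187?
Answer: 5669/3000 ≈ 1.8897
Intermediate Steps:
a = -187/3 (a = 187/(-3) = 187*(-⅓) = -187/3 ≈ -62.333)
g = 159/4 (g = -¼*(-159) = 159/4 ≈ 39.750)
((495 + a) + g)/(226 + b(24)) = ((495 - 187/3) + 159/4)/(226 + 24) = (1298/3 + 159/4)/250 = (5669/12)*(1/250) = 5669/3000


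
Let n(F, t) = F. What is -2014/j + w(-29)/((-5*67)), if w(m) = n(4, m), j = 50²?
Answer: -68469/83750 ≈ -0.81754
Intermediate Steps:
j = 2500
w(m) = 4
-2014/j + w(-29)/((-5*67)) = -2014/2500 + 4/((-5*67)) = -2014*1/2500 + 4/(-335) = -1007/1250 + 4*(-1/335) = -1007/1250 - 4/335 = -68469/83750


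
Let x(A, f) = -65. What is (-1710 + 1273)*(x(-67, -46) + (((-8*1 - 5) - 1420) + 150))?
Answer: 589076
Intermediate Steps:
(-1710 + 1273)*(x(-67, -46) + (((-8*1 - 5) - 1420) + 150)) = (-1710 + 1273)*(-65 + (((-8*1 - 5) - 1420) + 150)) = -437*(-65 + (((-8 - 5) - 1420) + 150)) = -437*(-65 + ((-13 - 1420) + 150)) = -437*(-65 + (-1433 + 150)) = -437*(-65 - 1283) = -437*(-1348) = 589076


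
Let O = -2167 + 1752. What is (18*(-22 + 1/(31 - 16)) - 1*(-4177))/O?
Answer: -18911/2075 ≈ -9.1137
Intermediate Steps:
O = -415
(18*(-22 + 1/(31 - 16)) - 1*(-4177))/O = (18*(-22 + 1/(31 - 16)) - 1*(-4177))/(-415) = (18*(-22 + 1/15) + 4177)*(-1/415) = (18*(-329/15) + 4177)*(-1/415) = (-1974/5 + 4177)*(-1/415) = (18911/5)*(-1/415) = -18911/2075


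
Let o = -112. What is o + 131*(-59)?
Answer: -7841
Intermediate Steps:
o + 131*(-59) = -112 + 131*(-59) = -112 - 7729 = -7841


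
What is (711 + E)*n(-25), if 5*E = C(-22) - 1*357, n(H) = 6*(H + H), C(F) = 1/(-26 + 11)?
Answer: -191876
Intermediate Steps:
C(F) = -1/15 (C(F) = 1/(-15) = -1/15)
n(H) = 12*H (n(H) = 6*(2*H) = 12*H)
E = -5356/75 (E = (-1/15 - 1*357)/5 = (-1/15 - 357)/5 = (⅕)*(-5356/15) = -5356/75 ≈ -71.413)
(711 + E)*n(-25) = (711 - 5356/75)*(12*(-25)) = (47969/75)*(-300) = -191876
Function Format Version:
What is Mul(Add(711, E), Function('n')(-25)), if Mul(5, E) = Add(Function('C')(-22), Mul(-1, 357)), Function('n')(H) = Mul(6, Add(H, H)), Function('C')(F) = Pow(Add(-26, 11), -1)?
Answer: -191876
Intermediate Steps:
Function('C')(F) = Rational(-1, 15) (Function('C')(F) = Pow(-15, -1) = Rational(-1, 15))
Function('n')(H) = Mul(12, H) (Function('n')(H) = Mul(6, Mul(2, H)) = Mul(12, H))
E = Rational(-5356, 75) (E = Mul(Rational(1, 5), Add(Rational(-1, 15), Mul(-1, 357))) = Mul(Rational(1, 5), Add(Rational(-1, 15), -357)) = Mul(Rational(1, 5), Rational(-5356, 15)) = Rational(-5356, 75) ≈ -71.413)
Mul(Add(711, E), Function('n')(-25)) = Mul(Add(711, Rational(-5356, 75)), Mul(12, -25)) = Mul(Rational(47969, 75), -300) = -191876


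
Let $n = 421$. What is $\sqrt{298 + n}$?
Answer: $\sqrt{719} \approx 26.814$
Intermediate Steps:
$\sqrt{298 + n} = \sqrt{298 + 421} = \sqrt{719}$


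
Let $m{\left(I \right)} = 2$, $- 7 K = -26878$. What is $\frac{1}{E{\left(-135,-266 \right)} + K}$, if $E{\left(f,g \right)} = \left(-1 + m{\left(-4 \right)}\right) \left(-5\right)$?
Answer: $\frac{7}{26843} \approx 0.00026078$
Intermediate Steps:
$K = \frac{26878}{7}$ ($K = \left(- \frac{1}{7}\right) \left(-26878\right) = \frac{26878}{7} \approx 3839.7$)
$E{\left(f,g \right)} = -5$ ($E{\left(f,g \right)} = \left(-1 + 2\right) \left(-5\right) = 1 \left(-5\right) = -5$)
$\frac{1}{E{\left(-135,-266 \right)} + K} = \frac{1}{-5 + \frac{26878}{7}} = \frac{1}{\frac{26843}{7}} = \frac{7}{26843}$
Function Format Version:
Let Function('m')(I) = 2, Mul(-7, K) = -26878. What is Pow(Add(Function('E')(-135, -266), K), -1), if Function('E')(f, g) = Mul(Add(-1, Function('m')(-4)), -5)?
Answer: Rational(7, 26843) ≈ 0.00026078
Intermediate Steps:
K = Rational(26878, 7) (K = Mul(Rational(-1, 7), -26878) = Rational(26878, 7) ≈ 3839.7)
Function('E')(f, g) = -5 (Function('E')(f, g) = Mul(Add(-1, 2), -5) = Mul(1, -5) = -5)
Pow(Add(Function('E')(-135, -266), K), -1) = Pow(Add(-5, Rational(26878, 7)), -1) = Pow(Rational(26843, 7), -1) = Rational(7, 26843)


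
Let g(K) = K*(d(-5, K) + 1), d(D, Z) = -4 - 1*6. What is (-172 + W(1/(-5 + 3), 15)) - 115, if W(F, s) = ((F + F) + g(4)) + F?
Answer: -649/2 ≈ -324.50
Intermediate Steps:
d(D, Z) = -10 (d(D, Z) = -4 - 6 = -10)
g(K) = -9*K (g(K) = K*(-10 + 1) = K*(-9) = -9*K)
W(F, s) = -36 + 3*F (W(F, s) = ((F + F) - 9*4) + F = (2*F - 36) + F = (-36 + 2*F) + F = -36 + 3*F)
(-172 + W(1/(-5 + 3), 15)) - 115 = (-172 + (-36 + 3/(-5 + 3))) - 115 = (-172 + (-36 + 3/(-2))) - 115 = (-172 + (-36 + 3*(-½))) - 115 = (-172 + (-36 - 3/2)) - 115 = (-172 - 75/2) - 115 = -419/2 - 115 = -649/2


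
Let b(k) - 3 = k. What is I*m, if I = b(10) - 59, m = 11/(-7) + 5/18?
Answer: 3749/63 ≈ 59.508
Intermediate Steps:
b(k) = 3 + k
m = -163/126 (m = 11*(-1/7) + 5*(1/18) = -11/7 + 5/18 = -163/126 ≈ -1.2937)
I = -46 (I = (3 + 10) - 59 = 13 - 59 = -46)
I*m = -46*(-163/126) = 3749/63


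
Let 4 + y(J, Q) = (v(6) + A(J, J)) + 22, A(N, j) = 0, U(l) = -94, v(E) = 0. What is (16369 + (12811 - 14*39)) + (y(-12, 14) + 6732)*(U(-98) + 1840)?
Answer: 11814134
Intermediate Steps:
y(J, Q) = 18 (y(J, Q) = -4 + ((0 + 0) + 22) = -4 + (0 + 22) = -4 + 22 = 18)
(16369 + (12811 - 14*39)) + (y(-12, 14) + 6732)*(U(-98) + 1840) = (16369 + (12811 - 14*39)) + (18 + 6732)*(-94 + 1840) = (16369 + (12811 - 1*546)) + 6750*1746 = (16369 + (12811 - 546)) + 11785500 = (16369 + 12265) + 11785500 = 28634 + 11785500 = 11814134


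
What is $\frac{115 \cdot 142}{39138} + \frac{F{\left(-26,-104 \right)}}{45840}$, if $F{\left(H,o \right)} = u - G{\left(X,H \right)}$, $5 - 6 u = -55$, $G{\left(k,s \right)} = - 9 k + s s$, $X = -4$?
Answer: $\frac{60091027}{149507160} \approx 0.40193$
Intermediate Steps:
$G{\left(k,s \right)} = s^{2} - 9 k$ ($G{\left(k,s \right)} = - 9 k + s^{2} = s^{2} - 9 k$)
$u = 10$ ($u = \frac{5}{6} - - \frac{55}{6} = \frac{5}{6} + \frac{55}{6} = 10$)
$F{\left(H,o \right)} = -26 - H^{2}$ ($F{\left(H,o \right)} = 10 - \left(H^{2} - -36\right) = 10 - \left(H^{2} + 36\right) = 10 - \left(36 + H^{2}\right) = -26 - H^{2}$)
$\frac{115 \cdot 142}{39138} + \frac{F{\left(-26,-104 \right)}}{45840} = \frac{115 \cdot 142}{39138} + \frac{-26 - \left(-26\right)^{2}}{45840} = 16330 \cdot \frac{1}{39138} + \left(-26 - 676\right) \frac{1}{45840} = \frac{8165}{19569} + \left(-26 - 676\right) \frac{1}{45840} = \frac{8165}{19569} - \frac{117}{7640} = \frac{60091027}{149507160}$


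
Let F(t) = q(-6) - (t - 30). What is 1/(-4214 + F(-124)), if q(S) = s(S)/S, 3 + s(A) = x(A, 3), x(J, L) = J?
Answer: -2/8117 ≈ -0.00024640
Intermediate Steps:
s(A) = -3 + A
q(S) = (-3 + S)/S
F(t) = 63/2 - t (F(t) = (-3 - 6)/(-6) - (t - 30) = -⅙*(-9) - (-30 + t) = 3/2 + (30 - t) = 63/2 - t)
1/(-4214 + F(-124)) = 1/(-4214 + (63/2 - 1*(-124))) = 1/(-4214 + (63/2 + 124)) = 1/(-4214 + 311/2) = 1/(-8117/2) = -2/8117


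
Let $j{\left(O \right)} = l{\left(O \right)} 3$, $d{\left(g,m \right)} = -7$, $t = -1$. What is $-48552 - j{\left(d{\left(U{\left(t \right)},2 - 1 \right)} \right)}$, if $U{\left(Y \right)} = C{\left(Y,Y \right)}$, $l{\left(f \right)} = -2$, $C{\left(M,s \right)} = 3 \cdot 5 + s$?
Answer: $-48546$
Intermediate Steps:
$C{\left(M,s \right)} = 15 + s$
$U{\left(Y \right)} = 15 + Y$
$j{\left(O \right)} = -6$ ($j{\left(O \right)} = \left(-2\right) 3 = -6$)
$-48552 - j{\left(d{\left(U{\left(t \right)},2 - 1 \right)} \right)} = -48552 - -6 = -48552 + 6 = -48546$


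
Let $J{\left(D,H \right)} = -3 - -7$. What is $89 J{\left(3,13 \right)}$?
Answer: $356$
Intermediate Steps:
$J{\left(D,H \right)} = 4$ ($J{\left(D,H \right)} = -3 + 7 = 4$)
$89 J{\left(3,13 \right)} = 89 \cdot 4 = 356$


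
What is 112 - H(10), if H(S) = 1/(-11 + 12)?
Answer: 111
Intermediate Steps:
H(S) = 1 (H(S) = 1/1 = 1)
112 - H(10) = 112 - 1*1 = 112 - 1 = 111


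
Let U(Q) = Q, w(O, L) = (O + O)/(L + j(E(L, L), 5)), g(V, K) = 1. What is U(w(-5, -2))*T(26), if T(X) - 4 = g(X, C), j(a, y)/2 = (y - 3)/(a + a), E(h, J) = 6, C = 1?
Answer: 30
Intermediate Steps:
j(a, y) = (-3 + y)/a (j(a, y) = 2*((y - 3)/(a + a)) = 2*((-3 + y)/((2*a))) = 2*((-3 + y)*(1/(2*a))) = 2*((-3 + y)/(2*a)) = (-3 + y)/a)
T(X) = 5 (T(X) = 4 + 1 = 5)
w(O, L) = 2*O/(⅓ + L) (w(O, L) = (O + O)/(L + (-3 + 5)/6) = (2*O)/(L + (⅙)*2) = (2*O)/(L + ⅓) = (2*O)/(⅓ + L) = 2*O/(⅓ + L))
U(w(-5, -2))*T(26) = (6*(-5)/(1 + 3*(-2)))*5 = (6*(-5)/(1 - 6))*5 = (6*(-5)/(-5))*5 = (6*(-5)*(-⅕))*5 = 6*5 = 30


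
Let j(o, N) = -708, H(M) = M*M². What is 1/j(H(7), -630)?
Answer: -1/708 ≈ -0.0014124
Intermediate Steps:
H(M) = M³
1/j(H(7), -630) = 1/(-708) = -1/708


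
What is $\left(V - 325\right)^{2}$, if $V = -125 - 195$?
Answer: $416025$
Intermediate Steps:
$V = -320$ ($V = -125 - 195 = -320$)
$\left(V - 325\right)^{2} = \left(-320 - 325\right)^{2} = \left(-645\right)^{2} = 416025$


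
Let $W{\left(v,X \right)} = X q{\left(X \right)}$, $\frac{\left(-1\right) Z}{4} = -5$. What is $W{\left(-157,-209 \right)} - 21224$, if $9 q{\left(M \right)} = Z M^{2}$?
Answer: $- \frac{182777596}{9} \approx -2.0309 \cdot 10^{7}$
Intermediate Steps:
$Z = 20$ ($Z = \left(-4\right) \left(-5\right) = 20$)
$q{\left(M \right)} = \frac{20 M^{2}}{9}$
$W{\left(v,X \right)} = \frac{20 X^{3}}{9}$ ($W{\left(v,X \right)} = X \frac{20 X^{2}}{9} = \frac{20 X^{3}}{9}$)
$W{\left(-157,-209 \right)} - 21224 = \frac{20 \left(-209\right)^{3}}{9} - 21224 = \frac{20}{9} \left(-9129329\right) - 21224 = - \frac{182586580}{9} - 21224 = - \frac{182777596}{9}$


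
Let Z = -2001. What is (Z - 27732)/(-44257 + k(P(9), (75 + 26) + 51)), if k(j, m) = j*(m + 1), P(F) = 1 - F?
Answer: 29733/45481 ≈ 0.65375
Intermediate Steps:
k(j, m) = j*(1 + m)
(Z - 27732)/(-44257 + k(P(9), (75 + 26) + 51)) = (-2001 - 27732)/(-44257 + (1 - 1*9)*(1 + ((75 + 26) + 51))) = -29733/(-44257 + (1 - 9)*(1 + (101 + 51))) = -29733/(-44257 - 8*(1 + 152)) = -29733/(-44257 - 8*153) = -29733/(-44257 - 1224) = -29733/(-45481) = -29733*(-1/45481) = 29733/45481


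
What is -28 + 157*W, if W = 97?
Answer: 15201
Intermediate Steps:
-28 + 157*W = -28 + 157*97 = -28 + 15229 = 15201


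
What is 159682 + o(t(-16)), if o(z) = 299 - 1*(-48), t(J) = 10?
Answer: 160029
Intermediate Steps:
o(z) = 347 (o(z) = 299 + 48 = 347)
159682 + o(t(-16)) = 159682 + 347 = 160029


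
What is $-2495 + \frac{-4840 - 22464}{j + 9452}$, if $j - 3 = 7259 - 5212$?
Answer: $- \frac{14362397}{5751} \approx -2497.4$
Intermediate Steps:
$j = 2050$ ($j = 3 + \left(7259 - 5212\right) = 3 + 2047 = 2050$)
$-2495 + \frac{-4840 - 22464}{j + 9452} = -2495 + \frac{-4840 - 22464}{2050 + 9452} = -2495 - \frac{27304}{11502} = -2495 - \frac{13652}{5751} = - \frac{14362397}{5751}$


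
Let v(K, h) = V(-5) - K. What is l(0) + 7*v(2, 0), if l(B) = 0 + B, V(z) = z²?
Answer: 161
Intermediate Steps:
v(K, h) = 25 - K (v(K, h) = (-5)² - K = 25 - K)
l(B) = B
l(0) + 7*v(2, 0) = 0 + 7*(25 - 1*2) = 0 + 7*(25 - 2) = 0 + 7*23 = 0 + 161 = 161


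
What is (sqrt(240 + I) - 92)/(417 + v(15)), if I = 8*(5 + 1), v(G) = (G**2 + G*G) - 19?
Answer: -23/212 + 3*sqrt(2)/212 ≈ -0.088478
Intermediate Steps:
v(G) = -19 + 2*G**2 (v(G) = (G**2 + G**2) - 19 = 2*G**2 - 19 = -19 + 2*G**2)
I = 48 (I = 8*6 = 48)
(sqrt(240 + I) - 92)/(417 + v(15)) = (sqrt(240 + 48) - 92)/(417 + (-19 + 2*15**2)) = (sqrt(288) - 92)/(417 + (-19 + 2*225)) = (12*sqrt(2) - 92)/(417 + (-19 + 450)) = (-92 + 12*sqrt(2))/(417 + 431) = (-92 + 12*sqrt(2))/848 = (-92 + 12*sqrt(2))*(1/848) = -23/212 + 3*sqrt(2)/212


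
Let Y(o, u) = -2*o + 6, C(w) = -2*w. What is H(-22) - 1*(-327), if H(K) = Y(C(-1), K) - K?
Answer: 351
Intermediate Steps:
Y(o, u) = 6 - 2*o
H(K) = 2 - K (H(K) = (6 - (-4)*(-1)) - K = (6 - 2*2) - K = (6 - 4) - K = 2 - K)
H(-22) - 1*(-327) = (2 - 1*(-22)) - 1*(-327) = (2 + 22) + 327 = 24 + 327 = 351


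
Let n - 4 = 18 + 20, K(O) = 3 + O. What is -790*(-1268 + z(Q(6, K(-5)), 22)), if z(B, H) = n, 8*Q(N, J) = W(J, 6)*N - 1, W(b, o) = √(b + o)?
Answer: 968540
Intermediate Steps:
Q(N, J) = -⅛ + N*√(6 + J)/8 (Q(N, J) = (√(J + 6)*N - 1)/8 = (√(6 + J)*N - 1)/8 = (N*√(6 + J) - 1)/8 = (-1 + N*√(6 + J))/8 = -⅛ + N*√(6 + J)/8)
n = 42 (n = 4 + (18 + 20) = 4 + 38 = 42)
z(B, H) = 42
-790*(-1268 + z(Q(6, K(-5)), 22)) = -790*(-1268 + 42) = -790*(-1226) = 968540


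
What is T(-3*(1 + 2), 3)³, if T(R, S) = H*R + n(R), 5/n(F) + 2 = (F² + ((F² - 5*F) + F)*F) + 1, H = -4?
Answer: 42959580557167/921167317 ≈ 46636.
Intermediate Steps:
n(F) = 5/(-1 + F² + F*(F² - 4*F)) (n(F) = 5/(-2 + ((F² + ((F² - 5*F) + F)*F) + 1)) = 5/(-2 + ((F² + (F² - 4*F)*F) + 1)) = 5/(-2 + ((F² + F*(F² - 4*F)) + 1)) = 5/(-2 + (1 + F² + F*(F² - 4*F))) = 5/(-1 + F² + F*(F² - 4*F)))
T(R, S) = -4*R + 5/(-1 + R³ - 3*R²)
T(-3*(1 + 2), 3)³ = ((5 - 4*81*(1 + 2)⁴ + 4*(-3*(1 + 2)) + 12*(-3*(1 + 2))³)/(-1 + (-3*(1 + 2))³ - 3*9*(1 + 2)²))³ = ((5 - 4*(-3*3)⁴ + 4*(-3*3) + 12*(-3*3)³)/(-1 + (-3*3)³ - 3*(-3*3)²))³ = ((5 - 4*(-9)⁴ + 4*(-9) + 12*(-9)³)/(-1 + (-9)³ - 3*(-9)²))³ = ((5 - 4*6561 - 36 + 12*(-729))/(-1 - 729 - 3*81))³ = ((5 - 26244 - 36 - 8748)/(-1 - 729 - 243))³ = (-35023/(-973))³ = (-1/973*(-35023))³ = (35023/973)³ = 42959580557167/921167317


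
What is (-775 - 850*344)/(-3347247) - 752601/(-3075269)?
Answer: 1140244476174/3431228311481 ≈ 0.33231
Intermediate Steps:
(-775 - 850*344)/(-3347247) - 752601/(-3075269) = (-775 - 292400)*(-1/3347247) - 752601*(-1/3075269) = -293175*(-1/3347247) + 752601/3075269 = 97725/1115749 + 752601/3075269 = 1140244476174/3431228311481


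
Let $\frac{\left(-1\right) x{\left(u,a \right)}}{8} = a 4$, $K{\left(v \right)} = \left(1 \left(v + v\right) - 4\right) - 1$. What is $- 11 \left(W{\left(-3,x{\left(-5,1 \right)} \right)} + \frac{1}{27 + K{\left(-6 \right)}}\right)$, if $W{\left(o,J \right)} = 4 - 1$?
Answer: $- \frac{341}{10} \approx -34.1$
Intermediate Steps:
$K{\left(v \right)} = -5 + 2 v$ ($K{\left(v \right)} = \left(1 \cdot 2 v - 4\right) - 1 = \left(2 v - 4\right) - 1 = \left(-4 + 2 v\right) - 1 = -5 + 2 v$)
$x{\left(u,a \right)} = - 32 a$ ($x{\left(u,a \right)} = - 8 a 4 = - 8 \cdot 4 a = - 32 a$)
$W{\left(o,J \right)} = 3$
$- 11 \left(W{\left(-3,x{\left(-5,1 \right)} \right)} + \frac{1}{27 + K{\left(-6 \right)}}\right) = - 11 \left(3 + \frac{1}{27 + \left(-5 + 2 \left(-6\right)\right)}\right) = - 11 \left(3 + \frac{1}{27 - 17}\right) = - 11 \left(3 + \frac{1}{10}\right) = \left(-11\right) \frac{31}{10} = - \frac{341}{10}$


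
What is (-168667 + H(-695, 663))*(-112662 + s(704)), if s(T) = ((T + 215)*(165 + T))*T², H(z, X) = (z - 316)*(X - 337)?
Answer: -197210668285580642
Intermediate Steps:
H(z, X) = (-337 + X)*(-316 + z) (H(z, X) = (-316 + z)*(-337 + X) = (-337 + X)*(-316 + z))
s(T) = T²*(165 + T)*(215 + T) (s(T) = ((215 + T)*(165 + T))*T² = ((165 + T)*(215 + T))*T² = T²*(165 + T)*(215 + T))
(-168667 + H(-695, 663))*(-112662 + s(704)) = (-168667 + (106492 - 337*(-695) - 316*663 + 663*(-695)))*(-112662 + 704²*(35475 + 704² + 380*704)) = (-168667 + (106492 + 234215 - 209508 - 460785))*(-112662 + 495616*(35475 + 495616 + 267520)) = (-168667 - 329586)*(-112662 + 495616*798611) = -498253*(-112662 + 395804389376) = -498253*395804276714 = -197210668285580642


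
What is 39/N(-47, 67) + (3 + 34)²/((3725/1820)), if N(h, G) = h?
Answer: 23391797/35015 ≈ 668.05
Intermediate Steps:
39/N(-47, 67) + (3 + 34)²/((3725/1820)) = 39/(-47) + (3 + 34)²/((3725/1820)) = 39*(-1/47) + 37²/((3725*(1/1820))) = -39/47 + 1369/(745/364) = -39/47 + 1369*(364/745) = -39/47 + 498316/745 = 23391797/35015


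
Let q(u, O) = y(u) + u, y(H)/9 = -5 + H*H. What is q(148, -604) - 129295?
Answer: 67944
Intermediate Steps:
y(H) = -45 + 9*H² (y(H) = 9*(-5 + H*H) = 9*(-5 + H²) = -45 + 9*H²)
q(u, O) = -45 + u + 9*u² (q(u, O) = (-45 + 9*u²) + u = -45 + u + 9*u²)
q(148, -604) - 129295 = (-45 + 148 + 9*148²) - 129295 = (-45 + 148 + 9*21904) - 129295 = (-45 + 148 + 197136) - 129295 = 197239 - 129295 = 67944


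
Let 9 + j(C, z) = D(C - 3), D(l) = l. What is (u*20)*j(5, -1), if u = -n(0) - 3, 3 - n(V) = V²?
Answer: 840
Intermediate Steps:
j(C, z) = -12 + C (j(C, z) = -9 + (C - 3) = -9 + (-3 + C) = -12 + C)
n(V) = 3 - V²
u = -6 (u = -(3 - 1*0²) - 3 = -(3 - 1*0) - 3 = -(3 + 0) - 3 = -1*3 - 3 = -3 - 3 = -6)
(u*20)*j(5, -1) = (-6*20)*(-12 + 5) = -120*(-7) = 840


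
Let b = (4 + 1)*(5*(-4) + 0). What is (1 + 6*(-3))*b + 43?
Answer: 1743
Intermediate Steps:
b = -100 (b = 5*(-20 + 0) = 5*(-20) = -100)
(1 + 6*(-3))*b + 43 = (1 + 6*(-3))*(-100) + 43 = (1 - 18)*(-100) + 43 = -17*(-100) + 43 = 1700 + 43 = 1743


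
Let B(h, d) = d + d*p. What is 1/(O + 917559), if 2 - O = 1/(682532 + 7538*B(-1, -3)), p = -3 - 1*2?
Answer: 772988/709263642267 ≈ 1.0898e-6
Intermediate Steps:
p = -5 (p = -3 - 2 = -5)
B(h, d) = -4*d (B(h, d) = d + d*(-5) = d - 5*d = -4*d)
O = 1545975/772988 (O = 2 - 1/(682532 + 7538*(-4*(-3))) = 2 - 1/(682532 + 7538*12) = 2 - 1/(682532 + 90456) = 2 - 1/772988 = 1545975/772988 ≈ 2.0000)
1/(O + 917559) = 1/(1545975/772988 + 917559) = 1/(709263642267/772988) = 772988/709263642267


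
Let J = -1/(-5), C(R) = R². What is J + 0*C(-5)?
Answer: ⅕ ≈ 0.20000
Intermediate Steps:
J = ⅕ (J = -1*(-⅕) = ⅕ ≈ 0.20000)
J + 0*C(-5) = ⅕ + 0*(-5)² = ⅕ + 0*25 = ⅕ + 0 = ⅕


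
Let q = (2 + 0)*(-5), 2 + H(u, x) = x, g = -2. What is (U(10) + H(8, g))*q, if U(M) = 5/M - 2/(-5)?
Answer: 31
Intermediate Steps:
H(u, x) = -2 + x
q = -10 (q = 2*(-5) = -10)
U(M) = 2/5 + 5/M (U(M) = 5/M - 2*(-1/5) = 5/M + 2/5 = 2/5 + 5/M)
(U(10) + H(8, g))*q = ((2/5 + 5/10) + (-2 - 2))*(-10) = ((2/5 + 5*(1/10)) - 4)*(-10) = ((2/5 + 1/2) - 4)*(-10) = (9/10 - 4)*(-10) = -31/10*(-10) = 31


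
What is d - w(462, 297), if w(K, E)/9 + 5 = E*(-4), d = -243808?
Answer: -233071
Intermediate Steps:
w(K, E) = -45 - 36*E (w(K, E) = -45 + 9*(E*(-4)) = -45 + 9*(-4*E) = -45 - 36*E)
d - w(462, 297) = -243808 - (-45 - 36*297) = -243808 - (-45 - 10692) = -243808 - 1*(-10737) = -243808 + 10737 = -233071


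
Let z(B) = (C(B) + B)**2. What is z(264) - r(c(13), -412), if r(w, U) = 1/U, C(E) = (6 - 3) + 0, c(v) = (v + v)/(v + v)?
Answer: 29371069/412 ≈ 71289.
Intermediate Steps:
c(v) = 1 (c(v) = (2*v)/((2*v)) = (2*v)*(1/(2*v)) = 1)
C(E) = 3 (C(E) = 3 + 0 = 3)
z(B) = (3 + B)**2
z(264) - r(c(13), -412) = (3 + 264)**2 - 1/(-412) = 267**2 - 1*(-1/412) = 71289 + 1/412 = 29371069/412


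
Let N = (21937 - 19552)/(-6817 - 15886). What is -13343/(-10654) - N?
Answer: 328335919/241877762 ≈ 1.3574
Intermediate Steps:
N = -2385/22703 (N = 2385/(-22703) = 2385*(-1/22703) = -2385/22703 ≈ -0.10505)
-13343/(-10654) - N = -13343/(-10654) - 1*(-2385/22703) = -13343*(-1/10654) + 2385/22703 = 13343/10654 + 2385/22703 = 328335919/241877762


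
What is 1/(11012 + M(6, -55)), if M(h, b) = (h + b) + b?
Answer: 1/10908 ≈ 9.1676e-5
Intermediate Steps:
M(h, b) = h + 2*b (M(h, b) = (b + h) + b = h + 2*b)
1/(11012 + M(6, -55)) = 1/(11012 + (6 + 2*(-55))) = 1/(11012 + (6 - 110)) = 1/(11012 - 104) = 1/10908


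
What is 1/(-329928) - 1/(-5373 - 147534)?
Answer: 19669/5605366744 ≈ 3.5090e-6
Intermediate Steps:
1/(-329928) - 1/(-5373 - 147534) = -1/329928 - 1/(-152907) = -1/329928 - 1*(-1/152907) = -1/329928 + 1/152907 = 19669/5605366744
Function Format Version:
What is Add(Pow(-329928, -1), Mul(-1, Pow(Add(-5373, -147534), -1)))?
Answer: Rational(19669, 5605366744) ≈ 3.5090e-6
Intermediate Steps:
Add(Pow(-329928, -1), Mul(-1, Pow(Add(-5373, -147534), -1))) = Add(Rational(-1, 329928), Mul(-1, Pow(-152907, -1))) = Add(Rational(-1, 329928), Mul(-1, Rational(-1, 152907))) = Add(Rational(-1, 329928), Rational(1, 152907)) = Rational(19669, 5605366744)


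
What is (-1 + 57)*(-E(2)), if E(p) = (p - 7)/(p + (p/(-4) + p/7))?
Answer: 784/5 ≈ 156.80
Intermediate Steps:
E(p) = 28*(-7 + p)/(25*p) (E(p) = (-7 + p)/(p + (p*(-1/4) + p*(1/7))) = (-7 + p)/(p + (-p/4 + p/7)) = (-7 + p)/(p - 3*p/28) = (-7 + p)/((25*p/28)) = (-7 + p)*(28/(25*p)) = 28*(-7 + p)/(25*p))
(-1 + 57)*(-E(2)) = (-1 + 57)*(-28*(-7 + 2)/(25*2)) = 56*(-28*(-5)/(25*2)) = 56*(-1*(-14/5)) = 56*(14/5) = 784/5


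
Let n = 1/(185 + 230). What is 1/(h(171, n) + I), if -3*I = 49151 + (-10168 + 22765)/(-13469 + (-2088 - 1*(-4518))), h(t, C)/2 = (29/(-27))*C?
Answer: -78435/1285023466 ≈ -6.1038e-5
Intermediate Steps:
n = 1/415 ≈ 0.0024096
h(t, C) = -58*C/27 (h(t, C) = 2*((29/(-27))*C) = 2*((29*(-1/27))*C) = 2*(-29*C/27) = -58*C/27)
I = -28556068/1743 (I = -(49151 + (-10168 + 22765)/(-13469 + (-2088 - 1*(-4518))))/3 = -(49151 + 12597/(-13469 + (-2088 + 4518)))/3 = -(49151 + 12597/(-13469 + 2430))/3 = -(49151 + 12597/(-11039))/3 = -(49151 + 12597*(-1/11039))/3 = -(49151 - 663/581)/3 = -1/3*28556068/581 = -28556068/1743 ≈ -16383.)
1/(h(171, n) + I) = 1/(-58/27*1/415 - 28556068/1743) = 1/(-58/11205 - 28556068/1743) = 1/(-1285023466/78435) = -78435/1285023466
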